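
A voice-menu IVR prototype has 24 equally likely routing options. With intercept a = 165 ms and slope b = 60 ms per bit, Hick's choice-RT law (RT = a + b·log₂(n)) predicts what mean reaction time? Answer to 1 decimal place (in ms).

440.1 ms

log₂(24) = 4.5850 bits, so RT = 165 + 60 × 4.5850 ≈ 440.098 ms.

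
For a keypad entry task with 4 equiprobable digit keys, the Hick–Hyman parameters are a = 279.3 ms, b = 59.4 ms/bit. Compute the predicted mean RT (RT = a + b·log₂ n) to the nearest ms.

398 ms

log₂(4) = 2 bits, so RT = 279.3 + 59.4 × 2 ≈ 398.100 ms.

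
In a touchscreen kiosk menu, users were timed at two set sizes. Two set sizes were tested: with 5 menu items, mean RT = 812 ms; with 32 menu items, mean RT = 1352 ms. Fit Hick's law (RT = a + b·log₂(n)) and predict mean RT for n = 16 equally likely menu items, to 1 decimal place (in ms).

Solve the two-equation system in a and b:
  b = (1352 − 812) / (log₂ 32 − log₂ 5) = 540 / (5 − 2.3219) = 201.638 ms/bit
  a = 812 − 201.638 × 2.3219 = 343.812 ms
Then RT(16) = 343.812 + 201.638 × log₂ 16 = 343.812 + 201.638 × 4 ≈ 1150.362 ms.

1150.4 ms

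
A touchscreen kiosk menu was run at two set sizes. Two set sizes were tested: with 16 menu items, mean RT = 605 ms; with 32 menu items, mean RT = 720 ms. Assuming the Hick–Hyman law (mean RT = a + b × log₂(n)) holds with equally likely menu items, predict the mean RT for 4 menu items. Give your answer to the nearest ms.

375 ms

RT is linear in log₂ n, so two points fix the line:
  b = (720 − 605) / (log₂ 32 − log₂ 16) = 115 / (5 − 4) = 115 ms/bit
  a = 605 − 115 × 4 = 145 ms
Then RT(4) = 145 + 115 × log₂ 4 = 145 + 115 × 2 ≈ 375.000 ms.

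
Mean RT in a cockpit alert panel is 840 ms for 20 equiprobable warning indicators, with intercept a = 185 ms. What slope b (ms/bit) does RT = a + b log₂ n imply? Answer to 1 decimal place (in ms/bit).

b = (840 − 185) / log₂(20) = 655 / 4.3219 = 151.553 ms/bit.

151.6 ms/bit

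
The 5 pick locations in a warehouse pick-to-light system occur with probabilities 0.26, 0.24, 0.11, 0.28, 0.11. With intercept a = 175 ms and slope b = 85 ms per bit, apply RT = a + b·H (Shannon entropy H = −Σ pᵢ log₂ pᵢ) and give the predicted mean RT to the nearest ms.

363 ms

H = 0.26·log₂(1/0.26) + 0.24·log₂(1/0.24) + 0.11·log₂(1/0.11) + 0.28·log₂(1/0.28) + 0.11·log₂(1/0.11) = 2.2142 bits.
RT = 175 + 85 × 2.2142 = 363.21 ms.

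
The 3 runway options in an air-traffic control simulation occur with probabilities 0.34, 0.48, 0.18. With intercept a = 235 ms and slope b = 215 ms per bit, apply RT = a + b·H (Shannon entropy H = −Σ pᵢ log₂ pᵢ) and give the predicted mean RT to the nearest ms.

554 ms

Entropy contributions −pᵢ log₂ pᵢ: 0.5292, 0.5083, 0.4453; sum H = 1.4828 bits.
RT = a + bH = 235 + 215·1.4828 = 553.79 ms.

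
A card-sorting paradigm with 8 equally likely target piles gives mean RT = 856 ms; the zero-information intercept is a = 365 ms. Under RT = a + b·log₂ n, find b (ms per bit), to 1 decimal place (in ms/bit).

8 alternatives carry log₂ 8 = 3 bits; the choice cost is 856 − 365 = 491 ms, so b = 491/3 = 163.667 ms/bit.

163.7 ms/bit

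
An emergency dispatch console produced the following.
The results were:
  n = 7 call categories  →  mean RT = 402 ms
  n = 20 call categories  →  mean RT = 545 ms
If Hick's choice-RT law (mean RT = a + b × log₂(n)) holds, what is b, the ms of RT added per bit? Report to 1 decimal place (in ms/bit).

94.4 ms/bit

Slope: b = (545 − 402) / (log₂ 20 − log₂ 7) = 143/1.5146 = 94.416 ms/bit.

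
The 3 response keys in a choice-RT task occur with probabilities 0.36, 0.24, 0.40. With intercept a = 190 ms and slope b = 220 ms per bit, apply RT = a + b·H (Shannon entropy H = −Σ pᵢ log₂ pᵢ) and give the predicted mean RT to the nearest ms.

Entropy contributions −pᵢ log₂ pᵢ: 0.5306, 0.4941, 0.5288; sum H = 1.5535 bits.
RT = a + bH = 190 + 220·1.5535 = 531.77 ms.

532 ms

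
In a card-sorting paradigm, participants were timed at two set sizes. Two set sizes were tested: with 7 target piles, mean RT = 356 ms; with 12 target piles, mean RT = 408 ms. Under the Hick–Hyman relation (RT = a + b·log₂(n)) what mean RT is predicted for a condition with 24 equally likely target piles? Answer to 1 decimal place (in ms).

474.9 ms

With log₂ n on the abscissa the relation is linear; from the two conditions:
  b = (408 − 356) / (log₂ 12 − log₂ 7) = 52 / (3.5850 − 2.8074) = 66.872 ms/bit
  a = 356 − 66.872 × 2.8074 = 168.267 ms
Then RT(24) = 168.267 + 66.872 × log₂ 24 = 168.267 + 66.872 × 4.5850 ≈ 474.872 ms.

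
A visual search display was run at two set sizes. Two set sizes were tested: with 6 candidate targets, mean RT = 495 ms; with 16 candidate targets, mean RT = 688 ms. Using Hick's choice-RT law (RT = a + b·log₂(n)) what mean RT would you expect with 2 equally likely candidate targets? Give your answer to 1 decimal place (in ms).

Fit slope and intercept:
  b = (688 − 495) / (log₂ 16 − log₂ 6) = 193 / (4 − 2.5850) = 136.392 ms/bit
  a = 495 − 136.392 × 2.5850 = 142.431 ms
Then RT(2) = 142.431 + 136.392 × log₂ 2 = 142.431 + 136.392 × 1 ≈ 278.824 ms.

278.8 ms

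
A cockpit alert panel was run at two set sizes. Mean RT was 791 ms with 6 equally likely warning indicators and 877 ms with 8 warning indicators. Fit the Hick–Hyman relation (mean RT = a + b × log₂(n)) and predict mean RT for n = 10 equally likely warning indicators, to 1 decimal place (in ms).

943.7 ms

Solve the two-equation system in a and b:
  b = (877 − 791) / (log₂ 8 − log₂ 6) = 86 / (3 − 2.5850) = 207.210 ms/bit
  a = 791 − 207.210 × 2.5850 = 255.369 ms
Then RT(10) = 255.369 + 207.210 × log₂ 10 = 255.369 + 207.210 × 3.3219 ≈ 943.707 ms.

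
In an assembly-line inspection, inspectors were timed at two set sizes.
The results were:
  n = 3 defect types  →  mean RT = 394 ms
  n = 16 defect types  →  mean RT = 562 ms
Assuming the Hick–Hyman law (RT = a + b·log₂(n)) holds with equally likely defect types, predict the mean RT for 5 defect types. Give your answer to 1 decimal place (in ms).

With log₂ n on the abscissa the relation is linear; from the two conditions:
  b = (562 − 394) / (log₂ 16 − log₂ 3) = 168 / (4 − 1.5850) = 69.564 ms/bit
  a = 394 − 69.564 × 1.5850 = 283.743 ms
Then RT(5) = 283.743 + 69.564 × log₂ 5 = 283.743 + 69.564 × 2.3219 ≈ 445.266 ms.

445.3 ms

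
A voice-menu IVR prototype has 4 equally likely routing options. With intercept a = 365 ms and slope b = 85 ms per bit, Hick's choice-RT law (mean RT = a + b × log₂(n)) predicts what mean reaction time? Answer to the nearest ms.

535 ms

log₂(4) = 2 bits, so RT = 365 + 85 × 2 ≈ 535.000 ms.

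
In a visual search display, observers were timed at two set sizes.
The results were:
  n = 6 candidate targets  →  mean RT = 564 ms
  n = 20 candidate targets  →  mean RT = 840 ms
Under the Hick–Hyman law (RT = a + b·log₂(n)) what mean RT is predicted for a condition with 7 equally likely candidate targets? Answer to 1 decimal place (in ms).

Solve the two-equation system in a and b:
  b = (840 − 564) / (log₂ 20 − log₂ 6) = 276 / (4.3219 − 2.5850) = 158.898 ms/bit
  a = 564 − 158.898 × 2.5850 = 153.255 ms
Then RT(7) = 153.255 + 158.898 × log₂ 7 = 153.255 + 158.898 × 2.8074 ≈ 599.338 ms.

599.3 ms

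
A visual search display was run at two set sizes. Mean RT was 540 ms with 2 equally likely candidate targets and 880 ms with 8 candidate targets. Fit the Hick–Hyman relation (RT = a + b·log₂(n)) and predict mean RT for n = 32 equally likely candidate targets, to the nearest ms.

Fit slope and intercept:
  b = (880 − 540) / (log₂ 8 − log₂ 2) = 340 / (3 − 1) = 170 ms/bit
  a = 540 − 170 × 1 = 370 ms
Then RT(32) = 370 + 170 × log₂ 32 = 370 + 170 × 5 ≈ 1220.000 ms.

1220 ms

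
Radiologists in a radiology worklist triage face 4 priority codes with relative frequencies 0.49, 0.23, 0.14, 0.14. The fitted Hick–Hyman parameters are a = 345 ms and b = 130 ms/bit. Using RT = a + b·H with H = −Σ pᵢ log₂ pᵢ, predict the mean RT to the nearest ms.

Entropy contributions −pᵢ log₂ pᵢ: 0.5043, 0.4877, 0.3971, 0.3971; sum H = 1.7862 bits.
RT = a + bH = 345 + 130·1.7862 = 577.20 ms.

577 ms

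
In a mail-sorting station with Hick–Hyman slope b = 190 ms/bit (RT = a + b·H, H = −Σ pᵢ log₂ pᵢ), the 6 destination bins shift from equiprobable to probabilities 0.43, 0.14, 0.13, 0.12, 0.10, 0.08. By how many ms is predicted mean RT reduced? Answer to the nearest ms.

Equiprobable entropy H₀ = log₂ 6 = 2.5850 bits.
Skewed entropy H = −Σ pᵢ log₂ pᵢ = 2.2941 bits.
ΔRT = b·(H₀ − H) = 190 × 0.2909 = 55.27 ms.

55 ms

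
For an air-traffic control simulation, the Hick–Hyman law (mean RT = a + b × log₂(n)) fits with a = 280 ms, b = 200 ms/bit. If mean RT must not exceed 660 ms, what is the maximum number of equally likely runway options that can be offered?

200·log₂ n ≤ 660 − 280 = 380, giving log₂ n ≤ 1.9000 and n ≤ 3.732. The largest whole number is 3.

3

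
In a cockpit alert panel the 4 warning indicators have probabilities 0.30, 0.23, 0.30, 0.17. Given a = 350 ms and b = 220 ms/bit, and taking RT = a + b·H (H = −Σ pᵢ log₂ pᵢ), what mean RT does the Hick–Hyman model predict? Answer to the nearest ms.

782 ms

Entropy contributions −pᵢ log₂ pᵢ: 0.5211, 0.4877, 0.5211, 0.4346; sum H = 1.9644 bits.
RT = a + bH = 350 + 220·1.9644 = 782.18 ms.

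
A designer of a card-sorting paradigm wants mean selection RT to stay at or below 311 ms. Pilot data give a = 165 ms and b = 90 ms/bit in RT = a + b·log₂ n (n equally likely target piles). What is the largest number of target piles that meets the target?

3

90·log₂ n ≤ 311 − 165 = 146, giving log₂ n ≤ 1.6222 and n ≤ 3.078. The largest whole number is 3.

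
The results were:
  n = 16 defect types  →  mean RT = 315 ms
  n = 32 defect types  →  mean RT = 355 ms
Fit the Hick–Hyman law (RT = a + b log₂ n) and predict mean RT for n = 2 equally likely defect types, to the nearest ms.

195 ms

Solve the two-equation system in a and b:
  b = (355 − 315) / (log₂ 32 − log₂ 16) = 40 / (5 − 4) = 40 ms/bit
  a = 315 − 40 × 4 = 155 ms
Then RT(2) = 155 + 40 × log₂ 2 = 155 + 40 × 1 ≈ 195.000 ms.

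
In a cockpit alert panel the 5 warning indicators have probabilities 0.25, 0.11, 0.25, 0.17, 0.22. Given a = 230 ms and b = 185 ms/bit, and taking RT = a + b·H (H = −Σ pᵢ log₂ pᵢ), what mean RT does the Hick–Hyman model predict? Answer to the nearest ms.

Entropy contributions −pᵢ log₂ pᵢ: 0.5000, 0.3503, 0.5000, 0.4346, 0.4806; sum H = 2.2654 bits.
RT = a + bH = 230 + 185·2.2654 = 649.11 ms.

649 ms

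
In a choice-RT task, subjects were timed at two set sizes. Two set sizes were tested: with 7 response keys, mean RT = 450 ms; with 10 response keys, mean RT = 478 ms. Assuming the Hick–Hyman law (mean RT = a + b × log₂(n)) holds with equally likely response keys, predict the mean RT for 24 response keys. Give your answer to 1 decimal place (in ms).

546.7 ms

With log₂ n on the abscissa the relation is linear; from the two conditions:
  b = (478 − 450) / (log₂ 10 − log₂ 7) = 28 / (3.3219 − 2.8074) = 54.414 ms/bit
  a = 450 − 54.414 × 2.8074 = 297.241 ms
Then RT(24) = 297.241 + 54.414 × log₂ 24 = 297.241 + 54.414 × 4.5850 ≈ 546.727 ms.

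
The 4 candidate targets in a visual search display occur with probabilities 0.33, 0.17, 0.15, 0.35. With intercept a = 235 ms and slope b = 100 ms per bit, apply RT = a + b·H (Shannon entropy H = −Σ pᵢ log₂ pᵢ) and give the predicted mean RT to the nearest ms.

425 ms

H = 0.33·log₂(1/0.33) + 0.17·log₂(1/0.17) + 0.15·log₂(1/0.15) + 0.35·log₂(1/0.35) = 1.9031 bits.
RT = 235 + 100 × 1.9031 = 425.31 ms.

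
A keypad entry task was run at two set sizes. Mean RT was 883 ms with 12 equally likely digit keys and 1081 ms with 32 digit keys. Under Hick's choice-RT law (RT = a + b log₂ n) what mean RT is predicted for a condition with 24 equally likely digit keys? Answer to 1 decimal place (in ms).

1022.9 ms

Fit slope and intercept:
  b = (1081 − 883) / (log₂ 32 − log₂ 12) = 198 / (5 − 3.5850) = 139.926 ms/bit
  a = 883 − 139.926 × 3.5850 = 381.372 ms
Then RT(24) = 381.372 + 139.926 × log₂ 24 = 381.372 + 139.926 × 4.5850 ≈ 1022.926 ms.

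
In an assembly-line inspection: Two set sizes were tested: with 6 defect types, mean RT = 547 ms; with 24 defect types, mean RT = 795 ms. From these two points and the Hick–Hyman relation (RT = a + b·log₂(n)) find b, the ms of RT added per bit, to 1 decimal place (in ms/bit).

The slope on a log₂ axis is (795 − 547) / (4.5850 − 2.5850) = 124.000 ms/bit.

124.0 ms/bit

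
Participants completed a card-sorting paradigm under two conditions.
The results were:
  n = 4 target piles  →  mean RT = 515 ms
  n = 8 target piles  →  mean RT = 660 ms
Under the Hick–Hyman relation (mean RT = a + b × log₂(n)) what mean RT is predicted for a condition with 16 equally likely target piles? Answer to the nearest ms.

805 ms

Solve the two-equation system in a and b:
  b = (660 − 515) / (log₂ 8 − log₂ 4) = 145 / (3 − 2) = 145 ms/bit
  a = 515 − 145 × 2 = 225 ms
Then RT(16) = 225 + 145 × log₂ 16 = 225 + 145 × 4 ≈ 805.000 ms.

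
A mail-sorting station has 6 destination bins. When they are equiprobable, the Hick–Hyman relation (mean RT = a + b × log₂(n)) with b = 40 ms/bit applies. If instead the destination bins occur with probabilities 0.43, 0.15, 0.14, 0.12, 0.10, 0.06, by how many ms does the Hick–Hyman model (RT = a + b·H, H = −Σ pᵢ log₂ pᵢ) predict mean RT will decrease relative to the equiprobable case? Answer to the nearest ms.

12 ms

Equiprobable entropy H₀ = log₂ 6 = 2.5850 bits.
Skewed entropy H = −Σ pᵢ log₂ pᵢ = 2.2740 bits.
ΔRT = b·(H₀ − H) = 40 × 0.3109 = 12.44 ms.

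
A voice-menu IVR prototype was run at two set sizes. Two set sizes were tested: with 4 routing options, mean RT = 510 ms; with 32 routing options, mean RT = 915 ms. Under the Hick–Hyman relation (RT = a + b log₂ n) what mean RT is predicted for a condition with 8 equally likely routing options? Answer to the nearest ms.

645 ms

Solve the two-equation system in a and b:
  b = (915 − 510) / (log₂ 32 − log₂ 4) = 405 / (5 − 2) = 135 ms/bit
  a = 510 − 135 × 2 = 240 ms
Then RT(8) = 240 + 135 × log₂ 8 = 240 + 135 × 3 ≈ 645.000 ms.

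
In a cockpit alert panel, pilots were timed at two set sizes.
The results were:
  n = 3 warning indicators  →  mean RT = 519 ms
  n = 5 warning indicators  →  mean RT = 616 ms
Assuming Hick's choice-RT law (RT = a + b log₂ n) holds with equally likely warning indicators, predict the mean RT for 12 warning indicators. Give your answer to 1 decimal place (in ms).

Fit slope and intercept:
  b = (616 − 519) / (log₂ 5 − log₂ 3) = 97 / (2.3219 − 1.5850) = 131.621 ms/bit
  a = 519 − 131.621 × 1.5850 = 310.386 ms
Then RT(12) = 310.386 + 131.621 × log₂ 12 = 310.386 + 131.621 × 3.5850 ≈ 782.242 ms.

782.2 ms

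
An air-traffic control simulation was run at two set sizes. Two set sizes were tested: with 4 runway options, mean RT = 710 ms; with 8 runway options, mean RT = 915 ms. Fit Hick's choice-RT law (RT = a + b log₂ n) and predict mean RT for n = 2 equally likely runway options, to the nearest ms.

505 ms

Fit slope and intercept:
  b = (915 − 710) / (log₂ 8 − log₂ 4) = 205 / (3 − 2) = 205 ms/bit
  a = 710 − 205 × 2 = 300 ms
Then RT(2) = 300 + 205 × log₂ 2 = 300 + 205 × 1 ≈ 505.000 ms.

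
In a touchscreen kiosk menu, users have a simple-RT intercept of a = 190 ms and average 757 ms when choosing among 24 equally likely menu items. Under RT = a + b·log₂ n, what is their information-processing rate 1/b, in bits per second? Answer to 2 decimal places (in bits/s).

Choice component = 757 − 190 = 567 ms over log₂(24) = 4.5850 bits.
b = 567 / 4.5850 = 123.665 ms/bit, so 1/b = 8.086 bits/s.

8.09 bits/s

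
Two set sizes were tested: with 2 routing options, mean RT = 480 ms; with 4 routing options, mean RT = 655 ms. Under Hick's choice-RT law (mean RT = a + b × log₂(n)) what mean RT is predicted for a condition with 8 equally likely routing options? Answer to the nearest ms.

Fit slope and intercept:
  b = (655 − 480) / (log₂ 4 − log₂ 2) = 175 / (2 − 1) = 175 ms/bit
  a = 480 − 175 × 1 = 305 ms
Then RT(8) = 305 + 175 × log₂ 8 = 305 + 175 × 3 ≈ 830.000 ms.

830 ms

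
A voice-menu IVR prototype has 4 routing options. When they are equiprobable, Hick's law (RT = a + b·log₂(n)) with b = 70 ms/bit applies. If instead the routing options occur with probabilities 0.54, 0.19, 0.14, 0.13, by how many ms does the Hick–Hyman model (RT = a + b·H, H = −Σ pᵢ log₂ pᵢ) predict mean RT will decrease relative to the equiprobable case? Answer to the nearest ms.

20 ms

Equiprobable entropy H₀ = log₂ 4 = 2.0000 bits.
Skewed entropy H = −Σ pᵢ log₂ pᵢ = 1.7150 bits.
ΔRT = b·(H₀ − H) = 70 × 0.2850 = 19.95 ms.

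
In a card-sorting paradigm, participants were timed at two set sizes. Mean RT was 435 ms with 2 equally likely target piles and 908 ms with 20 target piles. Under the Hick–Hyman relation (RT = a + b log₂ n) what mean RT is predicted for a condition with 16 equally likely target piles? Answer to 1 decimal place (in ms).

862.2 ms

RT is linear in log₂ n, so two points fix the line:
  b = (908 − 435) / (log₂ 20 − log₂ 2) = 473 / (4.3219 − 1) = 142.387 ms/bit
  a = 435 − 142.387 × 1 = 292.613 ms
Then RT(16) = 292.613 + 142.387 × log₂ 16 = 292.613 + 142.387 × 4 ≈ 862.162 ms.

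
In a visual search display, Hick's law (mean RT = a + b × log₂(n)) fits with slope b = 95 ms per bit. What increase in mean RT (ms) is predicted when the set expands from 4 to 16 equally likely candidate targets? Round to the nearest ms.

The intercept a cancels: ΔRT = b·(log₂ n₂ − log₂ n₁) = b·log₂(n₂/n₁).
log₂(16) − log₂(4) = log₂(16/4) = log₂(4) = 2.
ΔRT = 95 × 2.0000 = 190.000 ms.

190 ms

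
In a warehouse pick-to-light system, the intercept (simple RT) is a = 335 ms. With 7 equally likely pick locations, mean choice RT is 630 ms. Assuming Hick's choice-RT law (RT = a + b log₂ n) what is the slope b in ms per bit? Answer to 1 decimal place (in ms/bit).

b = (630 − 335) / log₂(7) = 295 / 2.8074 = 105.081 ms/bit.

105.1 ms/bit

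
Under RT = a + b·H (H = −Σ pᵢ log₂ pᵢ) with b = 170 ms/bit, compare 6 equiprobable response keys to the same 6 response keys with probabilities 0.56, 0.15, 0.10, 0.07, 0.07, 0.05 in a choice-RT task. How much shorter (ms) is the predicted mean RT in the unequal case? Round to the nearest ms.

105 ms

The RT saving is b·ΔH. Equiprobable H₀ = log₂(6) = 2.5850 bits; with the given probabilities H = 1.9644 bits.
b·(H₀ − H) = 170 × (2.5850 − 1.9644) = 105.50 ms.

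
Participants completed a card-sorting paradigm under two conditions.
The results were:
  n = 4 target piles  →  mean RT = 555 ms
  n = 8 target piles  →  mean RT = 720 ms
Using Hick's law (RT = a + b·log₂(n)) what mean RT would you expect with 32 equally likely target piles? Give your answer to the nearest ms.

1050 ms

Fit slope and intercept:
  b = (720 − 555) / (log₂ 8 − log₂ 4) = 165 / (3 − 2) = 165 ms/bit
  a = 555 − 165 × 2 = 225 ms
Then RT(32) = 225 + 165 × log₂ 32 = 225 + 165 × 5 ≈ 1050.000 ms.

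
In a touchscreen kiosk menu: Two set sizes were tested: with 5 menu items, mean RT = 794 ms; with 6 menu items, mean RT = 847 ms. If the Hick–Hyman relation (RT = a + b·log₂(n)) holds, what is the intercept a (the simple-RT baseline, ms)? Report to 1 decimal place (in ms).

The slope on a log₂ axis is (847 − 794) / (2.5850 − 2.3219) = 201.495 ms/bit.
Intercept: a = 794 − 201.495·log₂(5) = 326.144 ms.

326.1 ms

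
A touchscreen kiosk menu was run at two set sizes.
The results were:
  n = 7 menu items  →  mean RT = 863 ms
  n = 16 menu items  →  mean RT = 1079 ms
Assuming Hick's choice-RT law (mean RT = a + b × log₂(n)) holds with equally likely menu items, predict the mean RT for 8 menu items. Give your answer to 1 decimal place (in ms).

RT is linear in log₂ n, so two points fix the line:
  b = (1079 − 863) / (log₂ 16 − log₂ 7) = 216 / (4 − 2.8074) = 181.110 ms/bit
  a = 863 − 181.110 × 2.8074 = 354.560 ms
Then RT(8) = 354.560 + 181.110 × log₂ 8 = 354.560 + 181.110 × 3 ≈ 897.890 ms.

897.9 ms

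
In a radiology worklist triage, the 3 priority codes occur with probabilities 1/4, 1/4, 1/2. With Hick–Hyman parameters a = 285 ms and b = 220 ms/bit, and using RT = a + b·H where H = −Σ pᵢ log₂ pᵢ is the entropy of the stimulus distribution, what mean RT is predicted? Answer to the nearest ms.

H = −Σ pᵢ log₂ pᵢ = 0.25·2 + 0.25·2 + 0.5·1 = 1.500 bits.
RT = 285 + 220 × 1.500 = 615.00 ms.

615 ms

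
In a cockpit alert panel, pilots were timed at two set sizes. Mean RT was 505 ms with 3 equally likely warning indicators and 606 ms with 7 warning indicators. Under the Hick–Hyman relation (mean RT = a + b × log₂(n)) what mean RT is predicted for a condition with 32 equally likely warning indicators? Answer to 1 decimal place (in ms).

Solve the two-equation system in a and b:
  b = (606 − 505) / (log₂ 7 − log₂ 3) = 101 / (2.8074 − 1.5850) = 82.625 ms/bit
  a = 505 − 82.625 × 1.5850 = 374.043 ms
Then RT(32) = 374.043 + 82.625 × log₂ 32 = 374.043 + 82.625 × 5 ≈ 787.167 ms.

787.2 ms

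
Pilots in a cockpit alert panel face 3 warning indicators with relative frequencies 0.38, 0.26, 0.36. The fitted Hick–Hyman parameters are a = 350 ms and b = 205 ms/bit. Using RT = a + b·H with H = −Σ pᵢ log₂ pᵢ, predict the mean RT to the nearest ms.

Entropy contributions −pᵢ log₂ pᵢ: 0.5305, 0.5053, 0.5306; sum H = 1.5664 bits.
RT = a + bH = 350 + 205·1.5664 = 671.10 ms.

671 ms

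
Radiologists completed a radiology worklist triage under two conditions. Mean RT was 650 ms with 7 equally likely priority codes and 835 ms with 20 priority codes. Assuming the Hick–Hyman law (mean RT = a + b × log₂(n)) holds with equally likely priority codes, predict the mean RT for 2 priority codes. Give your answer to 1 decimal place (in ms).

429.2 ms

Solve the two-equation system in a and b:
  b = (835 − 650) / (log₂ 20 − log₂ 7) = 185 / (4.3219 − 2.8074) = 122.147 ms/bit
  a = 650 − 122.147 × 2.8074 = 307.091 ms
Then RT(2) = 307.091 + 122.147 × log₂ 2 = 307.091 + 122.147 × 1 ≈ 429.238 ms.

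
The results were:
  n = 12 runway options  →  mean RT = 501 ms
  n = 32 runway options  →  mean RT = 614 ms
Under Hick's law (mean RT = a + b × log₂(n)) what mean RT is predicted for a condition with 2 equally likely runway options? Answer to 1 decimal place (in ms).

RT is linear in log₂ n, so two points fix the line:
  b = (614 − 501) / (log₂ 32 − log₂ 12) = 113 / (5 − 3.5850) = 79.857 ms/bit
  a = 501 − 79.857 × 3.5850 = 214.717 ms
Then RT(2) = 214.717 + 79.857 × log₂ 2 = 214.717 + 79.857 × 1 ≈ 294.574 ms.

294.6 ms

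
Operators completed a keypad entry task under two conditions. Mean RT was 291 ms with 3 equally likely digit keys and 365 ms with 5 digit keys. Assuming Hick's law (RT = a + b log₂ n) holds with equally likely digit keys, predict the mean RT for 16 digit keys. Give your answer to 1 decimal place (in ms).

Solve the two-equation system in a and b:
  b = (365 − 291) / (log₂ 5 − log₂ 3) = 74 / (2.3219 − 1.5850) = 100.412 ms/bit
  a = 291 − 100.412 × 1.5850 = 131.851 ms
Then RT(16) = 131.851 + 100.412 × log₂ 16 = 131.851 + 100.412 × 4 ≈ 533.498 ms.

533.5 ms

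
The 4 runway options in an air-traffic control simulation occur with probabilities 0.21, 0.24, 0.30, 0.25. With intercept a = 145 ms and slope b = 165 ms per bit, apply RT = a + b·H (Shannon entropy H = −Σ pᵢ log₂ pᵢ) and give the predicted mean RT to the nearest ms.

H = 0.21·log₂(1/0.21) + 0.24·log₂(1/0.24) + 0.30·log₂(1/0.30) + 0.25·log₂(1/0.25) = 1.9880 bits.
RT = 145 + 165 × 1.9880 = 473.03 ms.

473 ms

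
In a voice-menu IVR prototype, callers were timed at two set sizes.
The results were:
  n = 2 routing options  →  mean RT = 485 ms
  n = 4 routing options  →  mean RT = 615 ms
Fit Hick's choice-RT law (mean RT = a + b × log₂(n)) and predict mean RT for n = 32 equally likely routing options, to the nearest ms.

1005 ms

RT is linear in log₂ n, so two points fix the line:
  b = (615 − 485) / (log₂ 4 − log₂ 2) = 130 / (2 − 1) = 130 ms/bit
  a = 485 − 130 × 1 = 355 ms
Then RT(32) = 355 + 130 × log₂ 32 = 355 + 130 × 5 ≈ 1005.000 ms.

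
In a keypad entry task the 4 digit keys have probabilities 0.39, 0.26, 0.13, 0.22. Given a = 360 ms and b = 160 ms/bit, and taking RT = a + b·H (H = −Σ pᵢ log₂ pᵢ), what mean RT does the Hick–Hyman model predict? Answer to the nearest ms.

H = 0.39·log₂(1/0.39) + 0.26·log₂(1/0.26) + 0.13·log₂(1/0.13) + 0.22·log₂(1/0.22) = 1.8983 bits.
RT = 360 + 160 × 1.8983 = 663.73 ms.

664 ms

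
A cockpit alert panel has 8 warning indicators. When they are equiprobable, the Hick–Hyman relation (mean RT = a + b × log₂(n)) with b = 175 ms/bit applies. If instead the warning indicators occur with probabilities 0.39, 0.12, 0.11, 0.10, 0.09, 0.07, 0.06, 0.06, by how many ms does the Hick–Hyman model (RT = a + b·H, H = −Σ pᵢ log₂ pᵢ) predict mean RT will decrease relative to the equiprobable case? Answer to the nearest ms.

62 ms

Equiprobable entropy H₀ = log₂ 8 = 3.0000 bits.
Skewed entropy H = −Σ pᵢ log₂ pᵢ = 2.6476 bits.
ΔRT = b·(H₀ − H) = 175 × 0.3524 = 61.67 ms.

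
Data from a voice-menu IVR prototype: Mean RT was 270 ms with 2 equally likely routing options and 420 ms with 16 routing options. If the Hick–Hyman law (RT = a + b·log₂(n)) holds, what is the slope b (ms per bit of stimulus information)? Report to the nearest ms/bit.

50 ms/bit

b = (RT₂ − RT₁)/(log₂ n₂ − log₂ n₁) = (420 − 270)/(4 − 1) = 50 ms/bit.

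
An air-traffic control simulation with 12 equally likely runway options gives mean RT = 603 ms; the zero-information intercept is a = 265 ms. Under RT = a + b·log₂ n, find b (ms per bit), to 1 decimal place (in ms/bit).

b = (603 − 265) / log₂(12) = 338 / 3.5850 = 94.283 ms/bit.

94.3 ms/bit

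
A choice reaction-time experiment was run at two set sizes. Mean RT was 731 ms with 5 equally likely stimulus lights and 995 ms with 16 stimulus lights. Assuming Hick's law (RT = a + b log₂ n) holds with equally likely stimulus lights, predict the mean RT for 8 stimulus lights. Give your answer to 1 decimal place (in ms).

837.7 ms

Fit slope and intercept:
  b = (995 − 731) / (log₂ 16 − log₂ 5) = 264 / (4 − 2.3219) = 157.323 ms/bit
  a = 731 − 157.323 × 2.3219 = 365.706 ms
Then RT(8) = 365.706 + 157.323 × log₂ 8 = 365.706 + 157.323 × 3 ≈ 837.677 ms.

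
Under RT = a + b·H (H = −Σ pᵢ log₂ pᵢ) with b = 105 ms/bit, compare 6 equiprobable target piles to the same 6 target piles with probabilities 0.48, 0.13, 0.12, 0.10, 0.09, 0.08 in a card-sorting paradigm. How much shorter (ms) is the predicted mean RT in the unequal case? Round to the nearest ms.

41 ms

Equiprobable entropy H₀ = log₂ 6 = 2.5850 bits.
Skewed entropy H = −Σ pᵢ log₂ pᵢ = 2.1943 bits.
ΔRT = b·(H₀ − H) = 105 × 0.3906 = 41.02 ms.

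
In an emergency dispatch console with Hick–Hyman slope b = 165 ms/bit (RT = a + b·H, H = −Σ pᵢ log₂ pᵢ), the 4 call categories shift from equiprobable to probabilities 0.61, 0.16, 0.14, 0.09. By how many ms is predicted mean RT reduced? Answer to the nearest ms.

71 ms

Equiprobable entropy H₀ = log₂ 4 = 2.0000 bits.
Skewed entropy H = −Σ pᵢ log₂ pᵢ = 1.5678 bits.
ΔRT = b·(H₀ − H) = 165 × 0.4322 = 71.32 ms.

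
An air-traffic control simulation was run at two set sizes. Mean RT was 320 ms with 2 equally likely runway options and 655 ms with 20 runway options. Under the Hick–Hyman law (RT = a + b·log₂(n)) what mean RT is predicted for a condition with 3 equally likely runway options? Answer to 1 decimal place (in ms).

Solve the two-equation system in a and b:
  b = (655 − 320) / (log₂ 20 − log₂ 2) = 335 / (4.3219 − 1) = 100.845 ms/bit
  a = 320 − 100.845 × 1 = 219.155 ms
Then RT(3) = 219.155 + 100.845 × log₂ 3 = 219.155 + 100.845 × 1.5850 ≈ 378.991 ms.

379.0 ms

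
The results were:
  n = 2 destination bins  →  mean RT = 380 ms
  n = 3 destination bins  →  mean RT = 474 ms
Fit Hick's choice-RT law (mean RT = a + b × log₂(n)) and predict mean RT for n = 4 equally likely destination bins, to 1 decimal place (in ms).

540.7 ms

RT is linear in log₂ n, so two points fix the line:
  b = (474 − 380) / (log₂ 3 − log₂ 2) = 94 / (1.5850 − 1) = 160.694 ms/bit
  a = 380 − 160.694 × 1 = 219.306 ms
Then RT(4) = 219.306 + 160.694 × log₂ 4 = 219.306 + 160.694 × 2 ≈ 540.694 ms.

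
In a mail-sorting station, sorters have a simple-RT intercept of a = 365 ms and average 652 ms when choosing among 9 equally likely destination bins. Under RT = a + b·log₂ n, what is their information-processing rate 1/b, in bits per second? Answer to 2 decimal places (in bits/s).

11.05 bits/s

Choice component = 652 − 365 = 287 ms over log₂(9) = 3.1699 bits.
b = 287 / 3.1699 = 90.538 ms/bit, so 1/b = 11.045 bits/s.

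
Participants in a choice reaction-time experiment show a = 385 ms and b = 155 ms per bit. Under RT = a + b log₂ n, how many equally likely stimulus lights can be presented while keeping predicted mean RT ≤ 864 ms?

Information budget: (864 − 385)/155 = 3.0903 bits, so n ≤ 2^3.0903 = 8.517 → at most 8.

8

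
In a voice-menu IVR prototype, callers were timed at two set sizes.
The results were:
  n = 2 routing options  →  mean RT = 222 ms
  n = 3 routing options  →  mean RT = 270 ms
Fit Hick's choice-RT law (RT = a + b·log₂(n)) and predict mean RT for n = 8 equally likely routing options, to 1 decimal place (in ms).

With log₂ n on the abscissa the relation is linear; from the two conditions:
  b = (270 − 222) / (log₂ 3 − log₂ 2) = 48 / (1.5850 − 1) = 82.057 ms/bit
  a = 222 − 82.057 × 1 = 139.943 ms
Then RT(8) = 139.943 + 82.057 × log₂ 8 = 139.943 + 82.057 × 3 ≈ 386.113 ms.

386.1 ms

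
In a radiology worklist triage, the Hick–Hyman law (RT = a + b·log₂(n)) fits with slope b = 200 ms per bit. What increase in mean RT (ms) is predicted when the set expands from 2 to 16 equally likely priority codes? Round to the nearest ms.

The intercept a cancels: ΔRT = b·(log₂ n₂ − log₂ n₁) = b·log₂(n₂/n₁).
log₂(16) − log₂(2) = log₂(16/2) = log₂(8) = 3.
ΔRT = 200 × 3.0000 = 600.000 ms.

600 ms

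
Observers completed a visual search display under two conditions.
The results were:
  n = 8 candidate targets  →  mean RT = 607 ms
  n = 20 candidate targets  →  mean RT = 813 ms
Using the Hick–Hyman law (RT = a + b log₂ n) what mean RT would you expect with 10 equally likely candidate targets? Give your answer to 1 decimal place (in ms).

657.2 ms

Fit slope and intercept:
  b = (813 − 607) / (log₂ 20 − log₂ 8) = 206 / (4.3219 − 3) = 155.833 ms/bit
  a = 607 − 155.833 × 3 = 139.501 ms
Then RT(10) = 139.501 + 155.833 × log₂ 10 = 139.501 + 155.833 × 3.3219 ≈ 657.167 ms.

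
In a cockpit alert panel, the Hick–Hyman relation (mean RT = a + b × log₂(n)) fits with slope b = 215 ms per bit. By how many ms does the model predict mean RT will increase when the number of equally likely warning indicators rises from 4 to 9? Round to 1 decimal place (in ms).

251.5 ms

Only the slope matters, since a is common to both: ΔRT = b·log₂(n₂/n₁).
log₂(9) − log₂(4) = 3.1699 − 2 = 1.1699.
ΔRT = 215 × 1.1699 = 251.534 ms.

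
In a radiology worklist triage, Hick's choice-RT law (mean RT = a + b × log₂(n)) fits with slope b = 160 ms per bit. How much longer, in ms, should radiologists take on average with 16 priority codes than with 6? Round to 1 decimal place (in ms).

ΔRT = (a + b log₂ n₂) − (a + b log₂ n₁) = b·(log₂ n₂ − log₂ n₁).
log₂(16) − log₂(6) = 4 − 2.5850 = 1.4150.
ΔRT = 160 × 1.4150 = 226.406 ms.

226.4 ms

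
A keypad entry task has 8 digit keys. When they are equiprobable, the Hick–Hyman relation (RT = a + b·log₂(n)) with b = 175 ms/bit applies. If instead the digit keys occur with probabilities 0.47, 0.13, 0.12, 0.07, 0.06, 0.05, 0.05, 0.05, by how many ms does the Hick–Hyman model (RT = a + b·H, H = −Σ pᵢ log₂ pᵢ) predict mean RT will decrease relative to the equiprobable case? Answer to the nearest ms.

101 ms

The RT saving is b·ΔH. Equiprobable H₀ = log₂(8) = 3.0000 bits; with the given probabilities H = 2.4220 bits.
b·(H₀ − H) = 175 × (3.0000 − 2.4220) = 101.14 ms.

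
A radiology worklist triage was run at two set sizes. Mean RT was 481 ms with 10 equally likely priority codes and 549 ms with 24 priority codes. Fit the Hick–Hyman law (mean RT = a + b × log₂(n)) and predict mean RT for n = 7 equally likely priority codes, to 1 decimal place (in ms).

Solve the two-equation system in a and b:
  b = (549 − 481) / (log₂ 24 − log₂ 10) = 68 / (4.5850 − 3.3219) = 53.839 ms/bit
  a = 481 − 53.839 × 3.3219 = 302.152 ms
Then RT(7) = 302.152 + 53.839 × log₂ 7 = 302.152 + 53.839 × 2.8074 ≈ 453.296 ms.

453.3 ms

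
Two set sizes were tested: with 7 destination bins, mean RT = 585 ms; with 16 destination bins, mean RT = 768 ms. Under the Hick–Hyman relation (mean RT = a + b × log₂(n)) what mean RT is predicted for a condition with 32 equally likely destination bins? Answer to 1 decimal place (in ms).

921.4 ms

RT is linear in log₂ n, so two points fix the line:
  b = (768 − 585) / (log₂ 16 − log₂ 7) = 183 / (4 − 2.8074) = 153.440 ms/bit
  a = 585 − 153.440 × 2.8074 = 154.238 ms
Then RT(32) = 154.238 + 153.440 × log₂ 32 = 154.238 + 153.440 × 5 ≈ 921.440 ms.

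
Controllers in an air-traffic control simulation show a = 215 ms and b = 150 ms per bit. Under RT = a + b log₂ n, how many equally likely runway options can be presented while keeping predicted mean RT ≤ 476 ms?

Set 215 + 150·log₂ n ≤ 476 → log₂ n ≤ (476 − 215)/150 = 1.7400.
So n ≤ 2^1.7400 = 3.340; the largest integer n is 3.

3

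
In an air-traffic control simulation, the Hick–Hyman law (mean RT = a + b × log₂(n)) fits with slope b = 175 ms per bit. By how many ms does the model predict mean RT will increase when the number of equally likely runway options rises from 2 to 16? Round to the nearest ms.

The intercept a cancels: ΔRT = b·(log₂ n₂ − log₂ n₁) = b·log₂(n₂/n₁).
log₂(16) − log₂(2) = log₂(16/2) = log₂(8) = 3.
ΔRT = 175 × 3.0000 = 525.000 ms.

525 ms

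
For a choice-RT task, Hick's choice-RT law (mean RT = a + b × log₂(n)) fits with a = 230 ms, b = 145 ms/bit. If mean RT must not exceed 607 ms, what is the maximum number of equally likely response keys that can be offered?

6

Set 230 + 145·log₂ n ≤ 607 → log₂ n ≤ (607 − 230)/145 = 2.6000.
So n ≤ 2^2.6000 = 6.063; the largest integer n is 6.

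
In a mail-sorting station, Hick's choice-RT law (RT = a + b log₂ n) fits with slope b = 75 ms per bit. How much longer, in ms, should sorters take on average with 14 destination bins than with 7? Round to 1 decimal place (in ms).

The intercept a cancels: ΔRT = b·(log₂ n₂ − log₂ n₁) = b·log₂(n₂/n₁).
log₂(14) − log₂(7) = log₂(14/7) = log₂(2) = 1.
ΔRT = 75 × 1.0000 = 75.000 ms.

75.0 ms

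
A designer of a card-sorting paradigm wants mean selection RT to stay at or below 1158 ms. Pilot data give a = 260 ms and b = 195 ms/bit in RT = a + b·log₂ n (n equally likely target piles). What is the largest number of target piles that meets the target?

24

195·log₂ n ≤ 1158 − 260 = 898, giving log₂ n ≤ 4.6051 and n ≤ 24.338. The largest whole number is 24.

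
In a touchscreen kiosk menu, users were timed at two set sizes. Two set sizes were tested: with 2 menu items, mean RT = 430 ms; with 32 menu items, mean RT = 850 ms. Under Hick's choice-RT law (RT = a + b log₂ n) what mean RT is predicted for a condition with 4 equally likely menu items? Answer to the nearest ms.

535 ms

Fit slope and intercept:
  b = (850 − 430) / (log₂ 32 − log₂ 2) = 420 / (5 − 1) = 105 ms/bit
  a = 430 − 105 × 1 = 325 ms
Then RT(4) = 325 + 105 × log₂ 4 = 325 + 105 × 2 ≈ 535.000 ms.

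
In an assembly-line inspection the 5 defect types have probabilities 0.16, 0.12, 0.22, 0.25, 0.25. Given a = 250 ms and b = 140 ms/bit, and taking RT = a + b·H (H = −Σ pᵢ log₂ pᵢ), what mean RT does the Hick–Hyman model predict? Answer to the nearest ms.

H = 0.16·log₂(1/0.16) + 0.12·log₂(1/0.12) + 0.22·log₂(1/0.22) + 0.25·log₂(1/0.25) + 0.25·log₂(1/0.25) = 2.2707 bits.
RT = 250 + 140 × 2.2707 = 567.89 ms.

568 ms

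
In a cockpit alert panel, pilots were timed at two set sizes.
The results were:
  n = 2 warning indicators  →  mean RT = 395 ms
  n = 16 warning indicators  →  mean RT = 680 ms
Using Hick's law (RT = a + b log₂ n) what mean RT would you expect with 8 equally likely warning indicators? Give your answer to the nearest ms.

585 ms

RT is linear in log₂ n, so two points fix the line:
  b = (680 − 395) / (log₂ 16 − log₂ 2) = 285 / (4 − 1) = 95 ms/bit
  a = 395 − 95 × 1 = 300 ms
Then RT(8) = 300 + 95 × log₂ 8 = 300 + 95 × 3 ≈ 585.000 ms.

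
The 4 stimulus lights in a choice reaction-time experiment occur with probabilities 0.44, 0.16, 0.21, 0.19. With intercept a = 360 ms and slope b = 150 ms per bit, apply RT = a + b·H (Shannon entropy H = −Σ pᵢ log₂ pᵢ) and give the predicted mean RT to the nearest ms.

Entropy contributions −pᵢ log₂ pᵢ: 0.5211, 0.4230, 0.4728, 0.4552; sum H = 1.8722 bits.
RT = a + bH = 360 + 150·1.8722 = 640.83 ms.

641 ms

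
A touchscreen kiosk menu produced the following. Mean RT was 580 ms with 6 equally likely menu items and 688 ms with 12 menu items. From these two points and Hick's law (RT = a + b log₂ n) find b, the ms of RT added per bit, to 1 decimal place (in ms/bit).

The slope on a log₂ axis is (688 − 580) / (3.5850 − 2.5850) = 108.000 ms/bit.

108.0 ms/bit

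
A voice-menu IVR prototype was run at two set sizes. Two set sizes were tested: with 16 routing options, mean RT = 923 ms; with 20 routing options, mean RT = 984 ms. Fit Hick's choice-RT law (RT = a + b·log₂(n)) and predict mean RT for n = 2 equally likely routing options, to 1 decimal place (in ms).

354.6 ms

Fit slope and intercept:
  b = (984 − 923) / (log₂ 20 − log₂ 16) = 61 / (4.3219 − 4) = 189.483 ms/bit
  a = 923 − 189.483 × 4 = 165.067 ms
Then RT(2) = 165.067 + 189.483 × log₂ 2 = 165.067 + 189.483 × 1 ≈ 354.550 ms.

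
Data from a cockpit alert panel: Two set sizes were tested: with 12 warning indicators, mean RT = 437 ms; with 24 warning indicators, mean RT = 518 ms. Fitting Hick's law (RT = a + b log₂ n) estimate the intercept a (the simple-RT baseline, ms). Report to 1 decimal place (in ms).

The slope on a log₂ axis is (518 − 437) / (4.5850 − 3.5850) = 81.000 ms/bit.
Intercept: a = 437 − 81.000·log₂(12) = 146.618 ms.

146.6 ms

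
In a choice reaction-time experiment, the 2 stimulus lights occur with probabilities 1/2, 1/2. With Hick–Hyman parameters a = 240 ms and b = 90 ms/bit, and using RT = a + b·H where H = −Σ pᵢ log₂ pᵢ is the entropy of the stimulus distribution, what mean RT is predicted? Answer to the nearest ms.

H = −Σ pᵢ log₂ pᵢ = 0.5·1 + 0.5·1 = 1.000 bits.
RT = 240 + 90 × 1.000 = 330.00 ms.

330 ms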